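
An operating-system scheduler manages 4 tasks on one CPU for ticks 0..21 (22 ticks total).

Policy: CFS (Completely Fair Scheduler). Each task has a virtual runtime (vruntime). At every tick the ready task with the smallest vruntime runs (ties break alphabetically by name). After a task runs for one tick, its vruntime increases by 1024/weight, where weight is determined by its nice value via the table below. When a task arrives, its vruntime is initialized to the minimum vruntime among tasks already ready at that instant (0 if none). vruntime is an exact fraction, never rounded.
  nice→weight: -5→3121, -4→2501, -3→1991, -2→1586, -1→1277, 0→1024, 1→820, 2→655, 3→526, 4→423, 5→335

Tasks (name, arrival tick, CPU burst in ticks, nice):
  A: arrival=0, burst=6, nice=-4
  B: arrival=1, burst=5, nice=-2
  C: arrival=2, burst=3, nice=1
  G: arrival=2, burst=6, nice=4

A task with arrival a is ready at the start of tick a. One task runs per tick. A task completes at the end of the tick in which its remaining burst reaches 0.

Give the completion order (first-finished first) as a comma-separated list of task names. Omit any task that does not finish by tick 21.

t=0: vr[A=0] → run A
t=1: vr[A=1024/2501 B=1024/2501] → run A
t=2: vr[A=2048/2501 B=1024/2501 C=1024/2501 G=1024/2501] → run B
t=3: vr[A=2048/2501 B=34304/32513 C=1024/2501 G=1024/2501] → run C
t=4: vr[A=2048/2501 B=34304/32513 C=20736/12505 G=1024/2501] → run G
t=5: vr[A=2048/2501 B=34304/32513 C=20736/12505 G=2994176/1057923] → run A
t=6: vr[A=3072/2501 B=34304/32513 C=20736/12505 G=2994176/1057923] → run B
t=7: vr[A=3072/2501 B=55296/32513 C=20736/12505 G=2994176/1057923] → run A
t=8: vr[A=4096/2501 B=55296/32513 C=20736/12505 G=2994176/1057923] → run A
t=9: vr[A=5120/2501 B=55296/32513 C=20736/12505 G=2994176/1057923] → run C
t=10: vr[A=5120/2501 B=55296/32513 C=36352/12505 G=2994176/1057923] → run B
t=11: vr[A=5120/2501 B=76288/32513 C=36352/12505 G=2994176/1057923] → run A
t=12: vr[B=76288/32513 C=36352/12505 G=2994176/1057923] → run B
t=13: vr[B=97280/32513 C=36352/12505 G=2994176/1057923] → run G
t=14: vr[B=97280/32513 C=36352/12505 G=5555200/1057923] → run C
t=15: vr[B=97280/32513 G=5555200/1057923] → run B
t=16: vr[G=5555200/1057923] → run G
t=17: vr[G=2705408/352641] → run G
t=18: vr[G=10677248/1057923] → run G
t=19: vr[G=13238272/1057923] → run G
t=20: (idle)
t=21: (idle)

completion order = A, C, B, G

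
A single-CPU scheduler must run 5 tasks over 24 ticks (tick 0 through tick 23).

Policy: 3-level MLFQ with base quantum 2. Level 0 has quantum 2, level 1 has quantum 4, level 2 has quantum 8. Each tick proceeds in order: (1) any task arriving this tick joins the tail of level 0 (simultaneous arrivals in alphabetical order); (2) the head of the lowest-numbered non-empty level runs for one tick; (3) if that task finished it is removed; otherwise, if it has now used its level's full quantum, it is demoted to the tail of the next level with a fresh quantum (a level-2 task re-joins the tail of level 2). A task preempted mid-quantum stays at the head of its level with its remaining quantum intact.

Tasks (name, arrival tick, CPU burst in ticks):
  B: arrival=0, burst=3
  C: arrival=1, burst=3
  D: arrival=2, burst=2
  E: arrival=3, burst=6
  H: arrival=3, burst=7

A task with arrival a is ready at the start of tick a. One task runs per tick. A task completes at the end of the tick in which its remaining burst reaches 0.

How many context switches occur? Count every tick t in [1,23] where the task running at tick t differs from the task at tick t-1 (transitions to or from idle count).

t=0: L0/L1/L2 = B/-/- → run B
t=1: L0/L1/L2 = BC/-/- → run B
t=2: L0/L1/L2 = CD/B/- → run C
t=3: L0/L1/L2 = CDEH/B/- → run C
t=4: L0/L1/L2 = DEH/BC/- → run D
t=5: L0/L1/L2 = DEH/BC/- → run D
t=6: L0/L1/L2 = EH/BC/- → run E
t=7: L0/L1/L2 = EH/BC/- → run E
t=8: L0/L1/L2 = H/BCE/- → run H
t=9: L0/L1/L2 = H/BCE/- → run H
t=10: L0/L1/L2 = -/BCEH/- → run B
t=11: L0/L1/L2 = -/CEH/- → run C
t=12: L0/L1/L2 = -/EH/- → run E
t=13: L0/L1/L2 = -/EH/- → run E
t=14: L0/L1/L2 = -/EH/- → run E
t=15: L0/L1/L2 = -/EH/- → run E
t=16: L0/L1/L2 = -/H/- → run H
t=17: L0/L1/L2 = -/H/- → run H
t=18: L0/L1/L2 = -/H/- → run H
t=19: L0/L1/L2 = -/H/- → run H
t=20: L0/L1/L2 = -/-/H → run H
t=21: (idle)
t=22: (idle)
t=23: (idle)

context switches = 9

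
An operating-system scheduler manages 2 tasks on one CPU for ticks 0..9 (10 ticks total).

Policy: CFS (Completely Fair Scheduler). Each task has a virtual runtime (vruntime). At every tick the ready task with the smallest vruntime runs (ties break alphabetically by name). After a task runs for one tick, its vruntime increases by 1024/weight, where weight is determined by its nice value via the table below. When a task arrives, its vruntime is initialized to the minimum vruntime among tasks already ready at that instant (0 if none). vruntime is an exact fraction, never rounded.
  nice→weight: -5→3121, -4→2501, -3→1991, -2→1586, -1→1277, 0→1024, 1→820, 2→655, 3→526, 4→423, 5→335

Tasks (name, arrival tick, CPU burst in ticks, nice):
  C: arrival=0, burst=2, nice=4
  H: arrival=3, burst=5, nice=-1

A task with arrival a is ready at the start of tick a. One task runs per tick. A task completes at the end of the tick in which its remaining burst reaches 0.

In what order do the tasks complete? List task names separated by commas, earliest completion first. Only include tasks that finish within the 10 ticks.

completion order = C, H

t=0: vr[C=0] → run C
t=1: vr[C=1024/423] → run C
t=2: (idle)
t=3: vr[H=0] → run H
t=4: vr[H=1024/1277] → run H
t=5: vr[H=2048/1277] → run H
t=6: vr[H=3072/1277] → run H
t=7: vr[H=4096/1277] → run H
t=8: (idle)
t=9: (idle)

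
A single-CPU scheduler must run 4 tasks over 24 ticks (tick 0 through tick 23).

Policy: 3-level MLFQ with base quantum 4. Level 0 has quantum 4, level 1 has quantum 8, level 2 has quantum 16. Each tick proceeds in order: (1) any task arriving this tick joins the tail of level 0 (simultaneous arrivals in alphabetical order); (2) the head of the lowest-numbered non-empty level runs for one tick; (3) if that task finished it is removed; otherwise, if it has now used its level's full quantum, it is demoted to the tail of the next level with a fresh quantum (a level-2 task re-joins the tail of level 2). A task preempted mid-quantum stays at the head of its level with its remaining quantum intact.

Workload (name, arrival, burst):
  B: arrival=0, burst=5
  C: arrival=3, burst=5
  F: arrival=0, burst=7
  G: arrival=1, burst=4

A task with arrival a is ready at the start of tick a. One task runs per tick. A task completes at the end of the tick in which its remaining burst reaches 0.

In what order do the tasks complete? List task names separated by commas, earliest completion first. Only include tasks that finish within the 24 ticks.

completion order = G, B, F, C

t=0: L0/L1/L2 = BF/-/- → run B
t=1: L0/L1/L2 = BFG/-/- → run B
t=2: L0/L1/L2 = BFG/-/- → run B
t=3: L0/L1/L2 = BFGC/-/- → run B
t=4: L0/L1/L2 = FGC/B/- → run F
t=5: L0/L1/L2 = FGC/B/- → run F
t=6: L0/L1/L2 = FGC/B/- → run F
t=7: L0/L1/L2 = FGC/B/- → run F
t=8: L0/L1/L2 = GC/BF/- → run G
t=9: L0/L1/L2 = GC/BF/- → run G
t=10: L0/L1/L2 = GC/BF/- → run G
t=11: L0/L1/L2 = GC/BF/- → run G
t=12: L0/L1/L2 = C/BF/- → run C
t=13: L0/L1/L2 = C/BF/- → run C
t=14: L0/L1/L2 = C/BF/- → run C
t=15: L0/L1/L2 = C/BF/- → run C
t=16: L0/L1/L2 = -/BFC/- → run B
t=17: L0/L1/L2 = -/FC/- → run F
t=18: L0/L1/L2 = -/FC/- → run F
t=19: L0/L1/L2 = -/FC/- → run F
t=20: L0/L1/L2 = -/C/- → run C
t=21: (idle)
t=22: (idle)
t=23: (idle)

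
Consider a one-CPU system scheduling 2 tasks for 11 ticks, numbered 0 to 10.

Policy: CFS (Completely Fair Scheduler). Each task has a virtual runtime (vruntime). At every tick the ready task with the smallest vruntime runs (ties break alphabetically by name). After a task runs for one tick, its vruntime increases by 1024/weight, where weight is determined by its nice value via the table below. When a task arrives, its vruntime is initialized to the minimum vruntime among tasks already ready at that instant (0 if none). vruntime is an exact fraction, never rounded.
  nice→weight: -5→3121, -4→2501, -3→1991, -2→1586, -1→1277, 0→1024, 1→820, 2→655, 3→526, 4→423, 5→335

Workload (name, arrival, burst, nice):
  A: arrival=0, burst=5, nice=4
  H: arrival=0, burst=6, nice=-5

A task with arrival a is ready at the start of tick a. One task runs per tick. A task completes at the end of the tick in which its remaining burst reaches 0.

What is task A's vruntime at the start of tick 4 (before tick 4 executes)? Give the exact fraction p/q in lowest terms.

t=0: vr[A=0 H=0] → run A
t=1: vr[A=1024/423 H=0] → run H
t=2: vr[A=1024/423 H=1024/3121] → run H
t=3: vr[A=1024/423 H=2048/3121] → run H
t=4: vr[A=1024/423 H=3072/3121] → run H
t=5: vr[A=1024/423 H=4096/3121] → run H
t=6: vr[A=1024/423 H=5120/3121] → run H
t=7: vr[A=1024/423] → run A
t=8: vr[A=2048/423] → run A
t=9: vr[A=1024/141] → run A
t=10: vr[A=4096/423] → run A

vruntime(A, start of tick 4) = 1024/423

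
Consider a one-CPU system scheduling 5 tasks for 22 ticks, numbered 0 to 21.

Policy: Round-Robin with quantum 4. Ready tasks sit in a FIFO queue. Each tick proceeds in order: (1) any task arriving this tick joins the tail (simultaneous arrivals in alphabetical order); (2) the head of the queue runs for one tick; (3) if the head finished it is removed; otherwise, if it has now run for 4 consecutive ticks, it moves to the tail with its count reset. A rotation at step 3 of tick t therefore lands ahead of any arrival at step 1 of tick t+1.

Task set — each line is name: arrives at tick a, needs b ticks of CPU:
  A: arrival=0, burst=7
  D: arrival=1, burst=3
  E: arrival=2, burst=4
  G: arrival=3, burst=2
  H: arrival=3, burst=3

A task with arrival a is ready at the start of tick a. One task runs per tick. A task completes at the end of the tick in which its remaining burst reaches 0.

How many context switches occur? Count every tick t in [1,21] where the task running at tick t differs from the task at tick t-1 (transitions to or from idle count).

t=0: queue=[A] q_used=0 → run A
t=1: queue=[A,D] q_used=1 → run A
t=2: queue=[A,D,E] q_used=2 → run A
t=3: queue=[A,D,E,G,H] q_used=3 → run A
t=4: queue=[D,E,G,H,A] q_used=0 → run D
t=5: queue=[D,E,G,H,A] q_used=1 → run D
t=6: queue=[D,E,G,H,A] q_used=2 → run D
t=7: queue=[E,G,H,A] q_used=0 → run E
t=8: queue=[E,G,H,A] q_used=1 → run E
t=9: queue=[E,G,H,A] q_used=2 → run E
t=10: queue=[E,G,H,A] q_used=3 → run E
t=11: queue=[G,H,A] q_used=0 → run G
t=12: queue=[G,H,A] q_used=1 → run G
t=13: queue=[H,A] q_used=0 → run H
t=14: queue=[H,A] q_used=1 → run H
t=15: queue=[H,A] q_used=2 → run H
t=16: queue=[A] q_used=0 → run A
t=17: queue=[A] q_used=1 → run A
t=18: queue=[A] q_used=2 → run A
t=19: (idle)
t=20: (idle)
t=21: (idle)

context switches = 6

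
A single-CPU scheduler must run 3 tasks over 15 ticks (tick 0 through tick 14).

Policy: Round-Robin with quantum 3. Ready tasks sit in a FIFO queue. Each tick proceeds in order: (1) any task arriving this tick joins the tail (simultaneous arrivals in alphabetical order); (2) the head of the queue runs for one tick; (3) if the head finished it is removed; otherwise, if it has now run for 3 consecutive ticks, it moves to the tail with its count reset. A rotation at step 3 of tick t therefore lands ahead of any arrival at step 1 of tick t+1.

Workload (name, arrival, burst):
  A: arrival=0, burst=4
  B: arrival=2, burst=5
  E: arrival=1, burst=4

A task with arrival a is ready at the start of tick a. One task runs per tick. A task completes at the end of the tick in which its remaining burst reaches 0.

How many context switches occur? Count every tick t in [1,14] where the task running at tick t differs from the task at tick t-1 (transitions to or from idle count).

context switches = 6

t=0: queue=[A] q_used=0 → run A
t=1: queue=[A,E] q_used=1 → run A
t=2: queue=[A,E,B] q_used=2 → run A
t=3: queue=[E,B,A] q_used=0 → run E
t=4: queue=[E,B,A] q_used=1 → run E
t=5: queue=[E,B,A] q_used=2 → run E
t=6: queue=[B,A,E] q_used=0 → run B
t=7: queue=[B,A,E] q_used=1 → run B
t=8: queue=[B,A,E] q_used=2 → run B
t=9: queue=[A,E,B] q_used=0 → run A
t=10: queue=[E,B] q_used=0 → run E
t=11: queue=[B] q_used=0 → run B
t=12: queue=[B] q_used=1 → run B
t=13: (idle)
t=14: (idle)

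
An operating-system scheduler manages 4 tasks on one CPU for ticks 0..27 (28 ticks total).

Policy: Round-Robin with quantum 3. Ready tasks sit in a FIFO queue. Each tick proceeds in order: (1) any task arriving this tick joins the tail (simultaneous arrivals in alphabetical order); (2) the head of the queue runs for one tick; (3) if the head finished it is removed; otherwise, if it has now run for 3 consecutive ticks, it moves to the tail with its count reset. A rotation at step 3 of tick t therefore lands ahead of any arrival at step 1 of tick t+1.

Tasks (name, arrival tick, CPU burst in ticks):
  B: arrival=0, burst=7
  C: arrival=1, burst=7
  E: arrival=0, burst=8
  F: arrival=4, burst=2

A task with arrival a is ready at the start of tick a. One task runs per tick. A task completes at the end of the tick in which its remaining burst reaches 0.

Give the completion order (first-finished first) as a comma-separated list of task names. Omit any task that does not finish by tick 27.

completion order = F, B, E, C

t=0: queue=[B,E] q_used=0 → run B
t=1: queue=[B,E,C] q_used=1 → run B
t=2: queue=[B,E,C] q_used=2 → run B
t=3: queue=[E,C,B] q_used=0 → run E
t=4: queue=[E,C,B,F] q_used=1 → run E
t=5: queue=[E,C,B,F] q_used=2 → run E
t=6: queue=[C,B,F,E] q_used=0 → run C
t=7: queue=[C,B,F,E] q_used=1 → run C
t=8: queue=[C,B,F,E] q_used=2 → run C
t=9: queue=[B,F,E,C] q_used=0 → run B
t=10: queue=[B,F,E,C] q_used=1 → run B
t=11: queue=[B,F,E,C] q_used=2 → run B
t=12: queue=[F,E,C,B] q_used=0 → run F
t=13: queue=[F,E,C,B] q_used=1 → run F
t=14: queue=[E,C,B] q_used=0 → run E
t=15: queue=[E,C,B] q_used=1 → run E
t=16: queue=[E,C,B] q_used=2 → run E
t=17: queue=[C,B,E] q_used=0 → run C
t=18: queue=[C,B,E] q_used=1 → run C
t=19: queue=[C,B,E] q_used=2 → run C
t=20: queue=[B,E,C] q_used=0 → run B
t=21: queue=[E,C] q_used=0 → run E
t=22: queue=[E,C] q_used=1 → run E
t=23: queue=[C] q_used=0 → run C
t=24: (idle)
t=25: (idle)
t=26: (idle)
t=27: (idle)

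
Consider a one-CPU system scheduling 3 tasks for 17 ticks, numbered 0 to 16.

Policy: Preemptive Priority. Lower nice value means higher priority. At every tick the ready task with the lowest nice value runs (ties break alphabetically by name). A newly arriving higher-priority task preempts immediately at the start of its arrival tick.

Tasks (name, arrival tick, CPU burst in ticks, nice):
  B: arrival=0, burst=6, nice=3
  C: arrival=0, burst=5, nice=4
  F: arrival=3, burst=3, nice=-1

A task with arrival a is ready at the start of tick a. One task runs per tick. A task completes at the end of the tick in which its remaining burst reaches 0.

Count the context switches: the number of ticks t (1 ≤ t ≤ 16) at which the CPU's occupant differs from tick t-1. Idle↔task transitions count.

t=0: ready={B,C} → run B
t=1: ready={B,C} → run B
t=2: ready={B,C} → run B
t=3: ready={B,C,F} → run F
t=4: ready={B,C,F} → run F
t=5: ready={B,C,F} → run F
t=6: ready={B,C} → run B
t=7: ready={B,C} → run B
t=8: ready={B,C} → run B
t=9: ready={C} → run C
t=10: ready={C} → run C
t=11: ready={C} → run C
t=12: ready={C} → run C
t=13: ready={C} → run C
t=14: (idle)
t=15: (idle)
t=16: (idle)

context switches = 4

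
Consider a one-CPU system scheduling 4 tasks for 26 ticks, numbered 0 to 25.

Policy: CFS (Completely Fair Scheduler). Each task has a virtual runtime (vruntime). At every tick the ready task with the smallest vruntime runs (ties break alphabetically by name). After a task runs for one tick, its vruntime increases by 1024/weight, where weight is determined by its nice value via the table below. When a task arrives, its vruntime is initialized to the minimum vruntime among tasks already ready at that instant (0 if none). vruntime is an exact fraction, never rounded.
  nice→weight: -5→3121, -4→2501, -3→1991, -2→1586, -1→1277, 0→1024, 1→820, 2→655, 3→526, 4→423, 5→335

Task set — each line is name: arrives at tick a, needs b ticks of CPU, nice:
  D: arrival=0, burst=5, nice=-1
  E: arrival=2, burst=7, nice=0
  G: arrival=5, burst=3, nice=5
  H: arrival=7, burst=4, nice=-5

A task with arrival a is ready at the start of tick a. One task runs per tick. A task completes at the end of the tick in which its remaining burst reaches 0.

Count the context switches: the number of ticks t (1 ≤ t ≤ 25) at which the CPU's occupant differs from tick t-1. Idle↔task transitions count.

t=0: vr[D=0] → run D
t=1: vr[D=1024/1277] → run D
t=2: vr[D=2048/1277 E=2048/1277] → run D
t=3: vr[D=3072/1277 E=2048/1277] → run E
t=4: vr[D=3072/1277 E=3325/1277] → run D
t=5: vr[D=4096/1277 E=3325/1277 G=3325/1277] → run E
t=6: vr[D=4096/1277 E=4602/1277 G=3325/1277] → run G
t=7: vr[D=4096/1277 E=4602/1277 G=2421523/427795 H=4096/1277] → run D
t=8: vr[E=4602/1277 G=2421523/427795 H=4096/1277] → run H
t=9: vr[E=4602/1277 G=2421523/427795 H=14091264/3985517] → run H
t=10: vr[E=4602/1277 G=2421523/427795 H=15398912/3985517] → run E
t=11: vr[E=5879/1277 G=2421523/427795 H=15398912/3985517] → run H
t=12: vr[E=5879/1277 G=2421523/427795 H=16706560/3985517] → run H
t=13: vr[E=5879/1277 G=2421523/427795] → run E
t=14: vr[E=7156/1277 G=2421523/427795] → run E
t=15: vr[E=8433/1277 G=2421523/427795] → run G
t=16: vr[E=8433/1277 G=3729171/427795] → run E
t=17: vr[E=9710/1277 G=3729171/427795] → run E
t=18: vr[G=3729171/427795] → run G
t=19: (idle)
t=20: (idle)
t=21: (idle)
t=22: (idle)
t=23: (idle)
t=24: (idle)
t=25: (idle)

context switches = 13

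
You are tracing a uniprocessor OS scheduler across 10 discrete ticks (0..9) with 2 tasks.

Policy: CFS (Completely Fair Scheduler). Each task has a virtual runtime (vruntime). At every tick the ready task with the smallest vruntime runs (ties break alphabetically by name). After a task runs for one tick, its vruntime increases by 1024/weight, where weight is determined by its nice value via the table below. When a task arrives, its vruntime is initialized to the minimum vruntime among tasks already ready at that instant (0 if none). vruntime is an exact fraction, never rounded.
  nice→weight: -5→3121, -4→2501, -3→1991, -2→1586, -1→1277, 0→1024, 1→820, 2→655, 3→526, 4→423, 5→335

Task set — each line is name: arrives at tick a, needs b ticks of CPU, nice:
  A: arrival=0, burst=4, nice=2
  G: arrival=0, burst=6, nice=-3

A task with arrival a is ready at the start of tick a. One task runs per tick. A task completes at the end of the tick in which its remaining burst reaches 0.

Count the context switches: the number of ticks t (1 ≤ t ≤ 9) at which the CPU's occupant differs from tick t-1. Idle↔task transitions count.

context switches = 4

t=0: vr[A=0 G=0] → run A
t=1: vr[A=1024/655 G=0] → run G
t=2: vr[A=1024/655 G=1024/1991] → run G
t=3: vr[A=1024/655 G=2048/1991] → run G
t=4: vr[A=1024/655 G=3072/1991] → run G
t=5: vr[A=1024/655 G=4096/1991] → run A
t=6: vr[A=2048/655 G=4096/1991] → run G
t=7: vr[A=2048/655 G=5120/1991] → run G
t=8: vr[A=2048/655] → run A
t=9: vr[A=3072/655] → run A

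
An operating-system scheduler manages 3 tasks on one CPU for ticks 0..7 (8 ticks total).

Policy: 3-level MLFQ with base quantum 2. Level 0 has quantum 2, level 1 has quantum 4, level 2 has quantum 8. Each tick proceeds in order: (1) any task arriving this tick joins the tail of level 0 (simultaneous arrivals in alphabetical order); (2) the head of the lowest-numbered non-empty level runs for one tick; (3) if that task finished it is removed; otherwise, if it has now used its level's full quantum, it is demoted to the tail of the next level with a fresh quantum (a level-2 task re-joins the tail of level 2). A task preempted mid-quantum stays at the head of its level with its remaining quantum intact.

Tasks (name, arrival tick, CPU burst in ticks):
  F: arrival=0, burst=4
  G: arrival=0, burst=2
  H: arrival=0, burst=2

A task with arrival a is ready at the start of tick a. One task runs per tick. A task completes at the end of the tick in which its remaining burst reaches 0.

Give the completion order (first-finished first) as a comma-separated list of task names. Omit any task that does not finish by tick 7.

t=0: L0/L1/L2 = FGH/-/- → run F
t=1: L0/L1/L2 = FGH/-/- → run F
t=2: L0/L1/L2 = GH/F/- → run G
t=3: L0/L1/L2 = GH/F/- → run G
t=4: L0/L1/L2 = H/F/- → run H
t=5: L0/L1/L2 = H/F/- → run H
t=6: L0/L1/L2 = -/F/- → run F
t=7: L0/L1/L2 = -/F/- → run F

completion order = G, H, F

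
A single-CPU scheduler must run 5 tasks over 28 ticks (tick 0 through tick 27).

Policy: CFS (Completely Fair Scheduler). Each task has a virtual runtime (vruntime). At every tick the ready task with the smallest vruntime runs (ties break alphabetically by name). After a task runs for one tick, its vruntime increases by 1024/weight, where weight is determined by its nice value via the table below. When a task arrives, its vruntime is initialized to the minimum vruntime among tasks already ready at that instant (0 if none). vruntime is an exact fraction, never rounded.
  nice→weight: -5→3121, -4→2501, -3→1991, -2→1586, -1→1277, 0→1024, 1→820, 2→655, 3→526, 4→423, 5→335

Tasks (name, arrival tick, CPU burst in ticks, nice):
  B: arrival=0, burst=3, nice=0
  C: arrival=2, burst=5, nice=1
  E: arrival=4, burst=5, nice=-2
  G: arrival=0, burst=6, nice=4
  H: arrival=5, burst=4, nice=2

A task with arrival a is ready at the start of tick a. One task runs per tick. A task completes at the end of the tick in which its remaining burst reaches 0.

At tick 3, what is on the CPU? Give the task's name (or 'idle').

running at tick 3 = C

t=0: vr[B=0 G=0] → run B
t=1: vr[B=1 G=0] → run G
t=2: vr[B=1 C=1 G=1024/423] → run B
t=3: vr[B=2 C=1 G=1024/423] → run C
t=4: vr[B=2 C=461/205 E=2 G=1024/423] → run B
t=5: vr[C=461/205 E=2 G=1024/423 H=2] → run E
t=6: vr[C=461/205 E=2098/793 G=1024/423 H=2] → run H
t=7: vr[C=461/205 E=2098/793 G=1024/423 H=2334/655] → run C
t=8: vr[C=717/205 E=2098/793 G=1024/423 H=2334/655] → run G
t=9: vr[C=717/205 E=2098/793 G=2048/423 H=2334/655] → run E
t=10: vr[C=717/205 E=2610/793 G=2048/423 H=2334/655] → run E
t=11: vr[C=717/205 E=3122/793 G=2048/423 H=2334/655] → run C
t=12: vr[C=973/205 E=3122/793 G=2048/423 H=2334/655] → run H
t=13: vr[C=973/205 E=3122/793 G=2048/423 H=3358/655] → run E
t=14: vr[C=973/205 E=3634/793 G=2048/423 H=3358/655] → run E
t=15: vr[C=973/205 G=2048/423 H=3358/655] → run C
t=16: vr[C=1229/205 G=2048/423 H=3358/655] → run G
t=17: vr[C=1229/205 G=1024/141 H=3358/655] → run H
t=18: vr[C=1229/205 G=1024/141 H=4382/655] → run C
t=19: vr[G=1024/141 H=4382/655] → run H
t=20: vr[G=1024/141] → run G
t=21: vr[G=4096/423] → run G
t=22: vr[G=5120/423] → run G
t=23: (idle)
t=24: (idle)
t=25: (idle)
t=26: (idle)
t=27: (idle)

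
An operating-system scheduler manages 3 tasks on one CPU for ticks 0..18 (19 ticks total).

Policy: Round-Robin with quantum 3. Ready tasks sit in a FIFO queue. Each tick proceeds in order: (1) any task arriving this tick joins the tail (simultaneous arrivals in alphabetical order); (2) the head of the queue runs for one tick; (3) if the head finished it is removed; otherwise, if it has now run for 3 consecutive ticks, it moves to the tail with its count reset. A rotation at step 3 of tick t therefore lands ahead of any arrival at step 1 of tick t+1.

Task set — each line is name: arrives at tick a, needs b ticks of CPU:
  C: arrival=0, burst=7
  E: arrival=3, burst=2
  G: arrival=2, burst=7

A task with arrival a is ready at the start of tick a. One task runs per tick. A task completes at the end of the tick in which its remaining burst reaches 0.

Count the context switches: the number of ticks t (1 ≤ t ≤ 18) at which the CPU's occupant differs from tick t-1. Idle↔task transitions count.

context switches = 7

t=0: queue=[C] q_used=0 → run C
t=1: queue=[C] q_used=1 → run C
t=2: queue=[C,G] q_used=2 → run C
t=3: queue=[G,C,E] q_used=0 → run G
t=4: queue=[G,C,E] q_used=1 → run G
t=5: queue=[G,C,E] q_used=2 → run G
t=6: queue=[C,E,G] q_used=0 → run C
t=7: queue=[C,E,G] q_used=1 → run C
t=8: queue=[C,E,G] q_used=2 → run C
t=9: queue=[E,G,C] q_used=0 → run E
t=10: queue=[E,G,C] q_used=1 → run E
t=11: queue=[G,C] q_used=0 → run G
t=12: queue=[G,C] q_used=1 → run G
t=13: queue=[G,C] q_used=2 → run G
t=14: queue=[C,G] q_used=0 → run C
t=15: queue=[G] q_used=0 → run G
t=16: (idle)
t=17: (idle)
t=18: (idle)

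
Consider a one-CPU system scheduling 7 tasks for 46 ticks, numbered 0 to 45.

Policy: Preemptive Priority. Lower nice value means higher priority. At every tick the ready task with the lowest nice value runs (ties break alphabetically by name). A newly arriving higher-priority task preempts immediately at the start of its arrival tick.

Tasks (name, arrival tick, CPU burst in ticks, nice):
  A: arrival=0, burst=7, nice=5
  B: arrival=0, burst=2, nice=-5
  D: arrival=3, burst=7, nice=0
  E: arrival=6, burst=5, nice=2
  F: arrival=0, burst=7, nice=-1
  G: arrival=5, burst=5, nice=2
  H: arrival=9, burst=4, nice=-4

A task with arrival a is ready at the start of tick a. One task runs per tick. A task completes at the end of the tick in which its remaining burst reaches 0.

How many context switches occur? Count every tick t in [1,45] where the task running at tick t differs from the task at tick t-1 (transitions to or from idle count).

context switches = 7

t=0: ready={A,B,F} → run B
t=1: ready={A,B,F} → run B
t=2: ready={A,F} → run F
t=3: ready={A,D,F} → run F
t=4: ready={A,D,F} → run F
t=5: ready={A,D,F,G} → run F
t=6: ready={A,D,E,F,G} → run F
t=7: ready={A,D,E,F,G} → run F
t=8: ready={A,D,E,F,G} → run F
t=9: ready={A,D,E,G,H} → run H
t=10: ready={A,D,E,G,H} → run H
t=11: ready={A,D,E,G,H} → run H
t=12: ready={A,D,E,G,H} → run H
t=13: ready={A,D,E,G} → run D
t=14: ready={A,D,E,G} → run D
t=15: ready={A,D,E,G} → run D
t=16: ready={A,D,E,G} → run D
t=17: ready={A,D,E,G} → run D
t=18: ready={A,D,E,G} → run D
t=19: ready={A,D,E,G} → run D
t=20: ready={A,E,G} → run E
t=21: ready={A,E,G} → run E
t=22: ready={A,E,G} → run E
t=23: ready={A,E,G} → run E
t=24: ready={A,E,G} → run E
t=25: ready={A,G} → run G
t=26: ready={A,G} → run G
t=27: ready={A,G} → run G
t=28: ready={A,G} → run G
t=29: ready={A,G} → run G
t=30: ready={A} → run A
t=31: ready={A} → run A
t=32: ready={A} → run A
t=33: ready={A} → run A
t=34: ready={A} → run A
t=35: ready={A} → run A
t=36: ready={A} → run A
t=37: (idle)
t=38: (idle)
t=39: (idle)
t=40: (idle)
t=41: (idle)
t=42: (idle)
t=43: (idle)
t=44: (idle)
t=45: (idle)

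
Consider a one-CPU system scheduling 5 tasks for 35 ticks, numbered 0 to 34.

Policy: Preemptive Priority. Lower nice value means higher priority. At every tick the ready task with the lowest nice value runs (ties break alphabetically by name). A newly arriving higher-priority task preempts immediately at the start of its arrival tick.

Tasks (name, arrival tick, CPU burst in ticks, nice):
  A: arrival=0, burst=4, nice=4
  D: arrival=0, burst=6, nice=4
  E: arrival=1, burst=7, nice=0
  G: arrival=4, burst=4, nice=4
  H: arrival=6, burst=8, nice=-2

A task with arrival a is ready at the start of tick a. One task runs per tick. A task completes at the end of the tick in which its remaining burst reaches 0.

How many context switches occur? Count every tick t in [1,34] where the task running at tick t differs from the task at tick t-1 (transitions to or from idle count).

context switches = 7

t=0: ready={A,D} → run A
t=1: ready={A,D,E} → run E
t=2: ready={A,D,E} → run E
t=3: ready={A,D,E} → run E
t=4: ready={A,D,E,G} → run E
t=5: ready={A,D,E,G} → run E
t=6: ready={A,D,E,G,H} → run H
t=7: ready={A,D,E,G,H} → run H
t=8: ready={A,D,E,G,H} → run H
t=9: ready={A,D,E,G,H} → run H
t=10: ready={A,D,E,G,H} → run H
t=11: ready={A,D,E,G,H} → run H
t=12: ready={A,D,E,G,H} → run H
t=13: ready={A,D,E,G,H} → run H
t=14: ready={A,D,E,G} → run E
t=15: ready={A,D,E,G} → run E
t=16: ready={A,D,G} → run A
t=17: ready={A,D,G} → run A
t=18: ready={A,D,G} → run A
t=19: ready={D,G} → run D
t=20: ready={D,G} → run D
t=21: ready={D,G} → run D
t=22: ready={D,G} → run D
t=23: ready={D,G} → run D
t=24: ready={D,G} → run D
t=25: ready={G} → run G
t=26: ready={G} → run G
t=27: ready={G} → run G
t=28: ready={G} → run G
t=29: (idle)
t=30: (idle)
t=31: (idle)
t=32: (idle)
t=33: (idle)
t=34: (idle)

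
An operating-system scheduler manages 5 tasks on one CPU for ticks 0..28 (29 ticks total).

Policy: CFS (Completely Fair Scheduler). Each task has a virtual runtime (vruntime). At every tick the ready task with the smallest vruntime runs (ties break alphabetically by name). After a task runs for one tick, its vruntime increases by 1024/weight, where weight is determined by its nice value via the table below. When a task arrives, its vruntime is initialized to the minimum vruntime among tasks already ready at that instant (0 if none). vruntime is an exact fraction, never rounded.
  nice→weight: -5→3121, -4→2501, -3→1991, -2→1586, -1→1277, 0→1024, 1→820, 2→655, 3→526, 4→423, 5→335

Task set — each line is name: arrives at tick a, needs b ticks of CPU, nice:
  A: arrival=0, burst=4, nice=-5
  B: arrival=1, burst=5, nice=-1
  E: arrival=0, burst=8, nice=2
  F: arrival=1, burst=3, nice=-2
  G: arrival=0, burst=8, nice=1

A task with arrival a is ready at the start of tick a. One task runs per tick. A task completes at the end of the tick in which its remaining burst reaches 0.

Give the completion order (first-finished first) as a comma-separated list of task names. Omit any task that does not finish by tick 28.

completion order = A, F, B, G, E

t=0: vr[A=0 E=0 G=0] → run A
t=1: vr[A=1024/3121 B=0 E=0 F=0 G=0] → run B
t=2: vr[A=1024/3121 B=1024/1277 E=0 F=0 G=0] → run E
t=3: vr[A=1024/3121 B=1024/1277 E=1024/655 F=0 G=0] → run F
t=4: vr[A=1024/3121 B=1024/1277 E=1024/655 F=512/793 G=0] → run G
t=5: vr[A=1024/3121 B=1024/1277 E=1024/655 F=512/793 G=256/205] → run A
t=6: vr[A=2048/3121 B=1024/1277 E=1024/655 F=512/793 G=256/205] → run F
t=7: vr[A=2048/3121 B=1024/1277 E=1024/655 F=1024/793 G=256/205] → run A
t=8: vr[A=3072/3121 B=1024/1277 E=1024/655 F=1024/793 G=256/205] → run B
t=9: vr[A=3072/3121 B=2048/1277 E=1024/655 F=1024/793 G=256/205] → run A
t=10: vr[B=2048/1277 E=1024/655 F=1024/793 G=256/205] → run G
t=11: vr[B=2048/1277 E=1024/655 F=1024/793 G=512/205] → run F
t=12: vr[B=2048/1277 E=1024/655 G=512/205] → run E
t=13: vr[B=2048/1277 E=2048/655 G=512/205] → run B
t=14: vr[B=3072/1277 E=2048/655 G=512/205] → run B
t=15: vr[B=4096/1277 E=2048/655 G=512/205] → run G
t=16: vr[B=4096/1277 E=2048/655 G=768/205] → run E
t=17: vr[B=4096/1277 E=3072/655 G=768/205] → run B
t=18: vr[E=3072/655 G=768/205] → run G
t=19: vr[E=3072/655 G=1024/205] → run E
t=20: vr[E=4096/655 G=1024/205] → run G
t=21: vr[E=4096/655 G=256/41] → run G
t=22: vr[E=4096/655 G=1536/205] → run E
t=23: vr[E=1024/131 G=1536/205] → run G
t=24: vr[E=1024/131 G=1792/205] → run E
t=25: vr[E=6144/655 G=1792/205] → run G
t=26: vr[E=6144/655] → run E
t=27: vr[E=7168/655] → run E
t=28: (idle)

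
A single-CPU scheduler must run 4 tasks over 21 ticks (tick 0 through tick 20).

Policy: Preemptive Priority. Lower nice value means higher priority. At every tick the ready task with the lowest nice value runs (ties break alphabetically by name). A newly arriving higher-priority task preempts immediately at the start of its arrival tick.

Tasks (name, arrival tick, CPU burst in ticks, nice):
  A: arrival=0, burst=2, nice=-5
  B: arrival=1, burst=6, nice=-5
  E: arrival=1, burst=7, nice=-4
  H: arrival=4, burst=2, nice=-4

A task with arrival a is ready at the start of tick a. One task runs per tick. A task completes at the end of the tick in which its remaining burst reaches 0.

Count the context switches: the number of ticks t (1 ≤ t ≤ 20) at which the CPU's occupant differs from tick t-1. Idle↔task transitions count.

t=0: ready={A} → run A
t=1: ready={A,B,E} → run A
t=2: ready={B,E} → run B
t=3: ready={B,E} → run B
t=4: ready={B,E,H} → run B
t=5: ready={B,E,H} → run B
t=6: ready={B,E,H} → run B
t=7: ready={B,E,H} → run B
t=8: ready={E,H} → run E
t=9: ready={E,H} → run E
t=10: ready={E,H} → run E
t=11: ready={E,H} → run E
t=12: ready={E,H} → run E
t=13: ready={E,H} → run E
t=14: ready={E,H} → run E
t=15: ready={H} → run H
t=16: ready={H} → run H
t=17: (idle)
t=18: (idle)
t=19: (idle)
t=20: (idle)

context switches = 4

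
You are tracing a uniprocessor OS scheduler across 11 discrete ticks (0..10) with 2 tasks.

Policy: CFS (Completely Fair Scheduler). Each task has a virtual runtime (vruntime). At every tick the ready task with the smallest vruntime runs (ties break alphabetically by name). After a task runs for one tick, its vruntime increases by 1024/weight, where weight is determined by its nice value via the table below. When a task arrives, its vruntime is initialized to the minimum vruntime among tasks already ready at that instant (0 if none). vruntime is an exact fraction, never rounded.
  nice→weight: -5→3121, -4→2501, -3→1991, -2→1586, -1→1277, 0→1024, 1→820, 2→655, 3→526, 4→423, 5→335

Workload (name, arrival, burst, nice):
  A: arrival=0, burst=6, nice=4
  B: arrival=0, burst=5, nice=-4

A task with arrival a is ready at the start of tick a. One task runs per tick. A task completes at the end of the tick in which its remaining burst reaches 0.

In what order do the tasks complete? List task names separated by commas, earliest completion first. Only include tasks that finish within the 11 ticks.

completion order = B, A

t=0: vr[A=0 B=0] → run A
t=1: vr[A=1024/423 B=0] → run B
t=2: vr[A=1024/423 B=1024/2501] → run B
t=3: vr[A=1024/423 B=2048/2501] → run B
t=4: vr[A=1024/423 B=3072/2501] → run B
t=5: vr[A=1024/423 B=4096/2501] → run B
t=6: vr[A=1024/423] → run A
t=7: vr[A=2048/423] → run A
t=8: vr[A=1024/141] → run A
t=9: vr[A=4096/423] → run A
t=10: vr[A=5120/423] → run A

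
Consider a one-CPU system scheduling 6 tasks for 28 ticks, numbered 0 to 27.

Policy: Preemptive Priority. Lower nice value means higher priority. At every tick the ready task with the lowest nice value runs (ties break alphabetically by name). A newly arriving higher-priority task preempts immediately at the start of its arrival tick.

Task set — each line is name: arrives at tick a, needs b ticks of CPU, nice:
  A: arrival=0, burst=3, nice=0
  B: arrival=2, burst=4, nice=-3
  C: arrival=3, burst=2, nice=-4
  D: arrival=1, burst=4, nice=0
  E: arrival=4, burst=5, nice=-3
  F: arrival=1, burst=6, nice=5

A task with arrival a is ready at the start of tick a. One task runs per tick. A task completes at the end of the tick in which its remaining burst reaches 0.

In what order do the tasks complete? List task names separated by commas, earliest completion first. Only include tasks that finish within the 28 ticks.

t=0: ready={A} → run A
t=1: ready={A,D,F} → run A
t=2: ready={A,B,D,F} → run B
t=3: ready={A,B,C,D,F} → run C
t=4: ready={A,B,C,D,E,F} → run C
t=5: ready={A,B,D,E,F} → run B
t=6: ready={A,B,D,E,F} → run B
t=7: ready={A,B,D,E,F} → run B
t=8: ready={A,D,E,F} → run E
t=9: ready={A,D,E,F} → run E
t=10: ready={A,D,E,F} → run E
t=11: ready={A,D,E,F} → run E
t=12: ready={A,D,E,F} → run E
t=13: ready={A,D,F} → run A
t=14: ready={D,F} → run D
t=15: ready={D,F} → run D
t=16: ready={D,F} → run D
t=17: ready={D,F} → run D
t=18: ready={F} → run F
t=19: ready={F} → run F
t=20: ready={F} → run F
t=21: ready={F} → run F
t=22: ready={F} → run F
t=23: ready={F} → run F
t=24: (idle)
t=25: (idle)
t=26: (idle)
t=27: (idle)

completion order = C, B, E, A, D, F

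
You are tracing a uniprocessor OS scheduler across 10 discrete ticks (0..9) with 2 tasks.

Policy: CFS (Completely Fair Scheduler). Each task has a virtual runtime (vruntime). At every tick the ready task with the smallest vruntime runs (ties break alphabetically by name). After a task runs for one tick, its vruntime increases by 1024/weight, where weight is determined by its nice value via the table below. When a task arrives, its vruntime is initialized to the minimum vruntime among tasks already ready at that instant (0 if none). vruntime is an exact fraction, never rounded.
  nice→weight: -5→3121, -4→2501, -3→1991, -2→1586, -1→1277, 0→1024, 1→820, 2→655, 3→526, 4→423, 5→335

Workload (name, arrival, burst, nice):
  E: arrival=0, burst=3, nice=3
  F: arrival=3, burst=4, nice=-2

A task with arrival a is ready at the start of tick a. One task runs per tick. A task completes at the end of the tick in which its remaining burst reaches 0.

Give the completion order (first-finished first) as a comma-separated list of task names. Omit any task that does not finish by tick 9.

t=0: vr[E=0] → run E
t=1: vr[E=512/263] → run E
t=2: vr[E=1024/263] → run E
t=3: vr[F=0] → run F
t=4: vr[F=512/793] → run F
t=5: vr[F=1024/793] → run F
t=6: vr[F=1536/793] → run F
t=7: (idle)
t=8: (idle)
t=9: (idle)

completion order = E, F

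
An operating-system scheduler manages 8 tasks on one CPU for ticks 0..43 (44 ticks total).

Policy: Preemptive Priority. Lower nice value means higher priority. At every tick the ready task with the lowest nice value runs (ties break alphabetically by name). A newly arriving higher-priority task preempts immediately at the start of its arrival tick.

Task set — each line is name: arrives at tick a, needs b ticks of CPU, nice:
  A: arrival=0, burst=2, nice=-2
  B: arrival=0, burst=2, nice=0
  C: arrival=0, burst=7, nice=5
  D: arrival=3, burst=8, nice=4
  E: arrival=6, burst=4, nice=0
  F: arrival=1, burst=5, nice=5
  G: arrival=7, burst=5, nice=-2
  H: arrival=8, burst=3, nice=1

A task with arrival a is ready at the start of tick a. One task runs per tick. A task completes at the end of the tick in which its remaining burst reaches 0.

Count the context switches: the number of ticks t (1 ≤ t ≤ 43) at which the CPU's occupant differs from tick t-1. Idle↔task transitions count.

context switches = 10

t=0: ready={A,B,C} → run A
t=1: ready={A,B,C,F} → run A
t=2: ready={B,C,F} → run B
t=3: ready={B,C,D,F} → run B
t=4: ready={C,D,F} → run D
t=5: ready={C,D,F} → run D
t=6: ready={C,D,E,F} → run E
t=7: ready={C,D,E,F,G} → run G
t=8: ready={C,D,E,F,G,H} → run G
t=9: ready={C,D,E,F,G,H} → run G
t=10: ready={C,D,E,F,G,H} → run G
t=11: ready={C,D,E,F,G,H} → run G
t=12: ready={C,D,E,F,H} → run E
t=13: ready={C,D,E,F,H} → run E
t=14: ready={C,D,E,F,H} → run E
t=15: ready={C,D,F,H} → run H
t=16: ready={C,D,F,H} → run H
t=17: ready={C,D,F,H} → run H
t=18: ready={C,D,F} → run D
t=19: ready={C,D,F} → run D
t=20: ready={C,D,F} → run D
t=21: ready={C,D,F} → run D
t=22: ready={C,D,F} → run D
t=23: ready={C,D,F} → run D
t=24: ready={C,F} → run C
t=25: ready={C,F} → run C
t=26: ready={C,F} → run C
t=27: ready={C,F} → run C
t=28: ready={C,F} → run C
t=29: ready={C,F} → run C
t=30: ready={C,F} → run C
t=31: ready={F} → run F
t=32: ready={F} → run F
t=33: ready={F} → run F
t=34: ready={F} → run F
t=35: ready={F} → run F
t=36: (idle)
t=37: (idle)
t=38: (idle)
t=39: (idle)
t=40: (idle)
t=41: (idle)
t=42: (idle)
t=43: (idle)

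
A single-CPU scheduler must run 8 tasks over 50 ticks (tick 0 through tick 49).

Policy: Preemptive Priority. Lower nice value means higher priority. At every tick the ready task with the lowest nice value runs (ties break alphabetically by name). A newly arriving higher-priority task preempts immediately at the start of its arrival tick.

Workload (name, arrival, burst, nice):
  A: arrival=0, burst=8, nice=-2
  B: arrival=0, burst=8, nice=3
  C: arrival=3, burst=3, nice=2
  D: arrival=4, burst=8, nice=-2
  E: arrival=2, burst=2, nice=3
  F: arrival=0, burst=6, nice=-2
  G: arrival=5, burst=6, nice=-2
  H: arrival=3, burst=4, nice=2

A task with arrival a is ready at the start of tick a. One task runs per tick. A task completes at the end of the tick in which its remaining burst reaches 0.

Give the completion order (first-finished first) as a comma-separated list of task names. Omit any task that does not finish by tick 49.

completion order = A, D, F, G, C, H, B, E

t=0: ready={A,B,F} → run A
t=1: ready={A,B,F} → run A
t=2: ready={A,B,E,F} → run A
t=3: ready={A,B,C,E,F,H} → run A
t=4: ready={A,B,C,D,E,F,H} → run A
t=5: ready={A,B,C,D,E,F,G,H} → run A
t=6: ready={A,B,C,D,E,F,G,H} → run A
t=7: ready={A,B,C,D,E,F,G,H} → run A
t=8: ready={B,C,D,E,F,G,H} → run D
t=9: ready={B,C,D,E,F,G,H} → run D
t=10: ready={B,C,D,E,F,G,H} → run D
t=11: ready={B,C,D,E,F,G,H} → run D
t=12: ready={B,C,D,E,F,G,H} → run D
t=13: ready={B,C,D,E,F,G,H} → run D
t=14: ready={B,C,D,E,F,G,H} → run D
t=15: ready={B,C,D,E,F,G,H} → run D
t=16: ready={B,C,E,F,G,H} → run F
t=17: ready={B,C,E,F,G,H} → run F
t=18: ready={B,C,E,F,G,H} → run F
t=19: ready={B,C,E,F,G,H} → run F
t=20: ready={B,C,E,F,G,H} → run F
t=21: ready={B,C,E,F,G,H} → run F
t=22: ready={B,C,E,G,H} → run G
t=23: ready={B,C,E,G,H} → run G
t=24: ready={B,C,E,G,H} → run G
t=25: ready={B,C,E,G,H} → run G
t=26: ready={B,C,E,G,H} → run G
t=27: ready={B,C,E,G,H} → run G
t=28: ready={B,C,E,H} → run C
t=29: ready={B,C,E,H} → run C
t=30: ready={B,C,E,H} → run C
t=31: ready={B,E,H} → run H
t=32: ready={B,E,H} → run H
t=33: ready={B,E,H} → run H
t=34: ready={B,E,H} → run H
t=35: ready={B,E} → run B
t=36: ready={B,E} → run B
t=37: ready={B,E} → run B
t=38: ready={B,E} → run B
t=39: ready={B,E} → run B
t=40: ready={B,E} → run B
t=41: ready={B,E} → run B
t=42: ready={B,E} → run B
t=43: ready={E} → run E
t=44: ready={E} → run E
t=45: (idle)
t=46: (idle)
t=47: (idle)
t=48: (idle)
t=49: (idle)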